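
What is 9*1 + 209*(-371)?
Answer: -77530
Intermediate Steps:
9*1 + 209*(-371) = 9 - 77539 = -77530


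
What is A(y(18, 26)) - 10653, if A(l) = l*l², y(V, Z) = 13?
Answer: -8456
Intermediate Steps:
A(l) = l³
A(y(18, 26)) - 10653 = 13³ - 10653 = 2197 - 10653 = -8456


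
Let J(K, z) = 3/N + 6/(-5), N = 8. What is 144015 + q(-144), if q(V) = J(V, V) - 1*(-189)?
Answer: 5768127/40 ≈ 1.4420e+5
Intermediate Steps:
J(K, z) = -33/40 (J(K, z) = 3/8 + 6/(-5) = 3*(⅛) + 6*(-⅕) = 3/8 - 6/5 = -33/40)
q(V) = 7527/40 (q(V) = -33/40 - 1*(-189) = -33/40 + 189 = 7527/40)
144015 + q(-144) = 144015 + 7527/40 = 5768127/40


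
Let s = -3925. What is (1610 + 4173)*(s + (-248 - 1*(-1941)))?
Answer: -12907656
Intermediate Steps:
(1610 + 4173)*(s + (-248 - 1*(-1941))) = (1610 + 4173)*(-3925 + (-248 - 1*(-1941))) = 5783*(-3925 + (-248 + 1941)) = 5783*(-3925 + 1693) = 5783*(-2232) = -12907656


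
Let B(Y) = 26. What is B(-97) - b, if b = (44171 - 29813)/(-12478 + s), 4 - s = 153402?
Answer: 721189/27646 ≈ 26.087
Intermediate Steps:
s = -153398 (s = 4 - 1*153402 = 4 - 153402 = -153398)
b = -2393/27646 (b = (44171 - 29813)/(-12478 - 153398) = 14358/(-165876) = 14358*(-1/165876) = -2393/27646 ≈ -0.086559)
B(-97) - b = 26 - 1*(-2393/27646) = 26 + 2393/27646 = 721189/27646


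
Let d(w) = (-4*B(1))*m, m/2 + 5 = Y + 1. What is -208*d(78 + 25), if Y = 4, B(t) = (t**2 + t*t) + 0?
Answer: 0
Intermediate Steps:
B(t) = 2*t**2 (B(t) = (t**2 + t**2) + 0 = 2*t**2 + 0 = 2*t**2)
m = 0 (m = -10 + 2*(4 + 1) = -10 + 2*5 = -10 + 10 = 0)
d(w) = 0 (d(w) = -8*1**2*0 = -8*0 = 0)
-208*d(78 + 25) = -208*0 = 0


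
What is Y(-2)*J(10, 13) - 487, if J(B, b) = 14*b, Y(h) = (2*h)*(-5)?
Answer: 3153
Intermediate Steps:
Y(h) = -10*h
Y(-2)*J(10, 13) - 487 = (-10*(-2))*(14*13) - 487 = 20*182 - 487 = 3640 - 487 = 3153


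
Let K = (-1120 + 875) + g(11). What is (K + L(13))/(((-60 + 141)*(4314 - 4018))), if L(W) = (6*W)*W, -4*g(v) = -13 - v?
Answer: 775/23976 ≈ 0.032324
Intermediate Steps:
g(v) = 13/4 + v/4 (g(v) = -(-13 - v)/4 = 13/4 + v/4)
K = -239 (K = (-1120 + 875) + (13/4 + (¼)*11) = -245 + (13/4 + 11/4) = -245 + 6 = -239)
L(W) = 6*W²
(K + L(13))/(((-60 + 141)*(4314 - 4018))) = (-239 + 6*13²)/(((-60 + 141)*(4314 - 4018))) = (-239 + 6*169)/((81*296)) = (-239 + 1014)/23976 = 775*(1/23976) = 775/23976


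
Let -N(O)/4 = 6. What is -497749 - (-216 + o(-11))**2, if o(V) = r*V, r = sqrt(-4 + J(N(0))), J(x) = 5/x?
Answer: -13053499/24 - 396*I*sqrt(606) ≈ -5.439e+5 - 9748.4*I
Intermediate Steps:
N(O) = -24 (N(O) = -4*6 = -24)
r = I*sqrt(606)/12 (r = sqrt(-4 + 5/(-24)) = sqrt(-4 + 5*(-1/24)) = sqrt(-4 - 5/24) = sqrt(-101/24) = I*sqrt(606)/12 ≈ 2.0514*I)
o(V) = I*V*sqrt(606)/12 (o(V) = (I*sqrt(606)/12)*V = I*V*sqrt(606)/12)
-497749 - (-216 + o(-11))**2 = -497749 - (-216 + (1/12)*I*(-11)*sqrt(606))**2 = -497749 - (-216 - 11*I*sqrt(606)/12)**2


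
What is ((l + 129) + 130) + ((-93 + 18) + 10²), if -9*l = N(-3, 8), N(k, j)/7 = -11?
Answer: 2633/9 ≈ 292.56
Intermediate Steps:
N(k, j) = -77 (N(k, j) = 7*(-11) = -77)
l = 77/9 (l = -⅑*(-77) = 77/9 ≈ 8.5556)
((l + 129) + 130) + ((-93 + 18) + 10²) = ((77/9 + 129) + 130) + ((-93 + 18) + 10²) = (1238/9 + 130) + (-75 + 100) = 2408/9 + 25 = 2633/9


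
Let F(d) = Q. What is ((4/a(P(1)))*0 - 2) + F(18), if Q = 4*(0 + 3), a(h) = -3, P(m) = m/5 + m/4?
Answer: 10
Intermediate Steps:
P(m) = 9*m/20 (P(m) = m*(⅕) + m*(¼) = m/5 + m/4 = 9*m/20)
Q = 12 (Q = 4*3 = 12)
F(d) = 12
((4/a(P(1)))*0 - 2) + F(18) = ((4/(-3))*0 - 2) + 12 = ((4*(-⅓))*0 - 2) + 12 = (-4/3*0 - 2) + 12 = (0 - 2) + 12 = -2 + 12 = 10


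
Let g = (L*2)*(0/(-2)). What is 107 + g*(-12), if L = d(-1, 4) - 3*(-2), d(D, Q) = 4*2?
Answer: 107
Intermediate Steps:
d(D, Q) = 8
L = 14 (L = 8 - 3*(-2) = 8 + 6 = 14)
g = 0 (g = (14*2)*(0/(-2)) = 28*(0*(-½)) = 28*0 = 0)
107 + g*(-12) = 107 + 0*(-12) = 107 + 0 = 107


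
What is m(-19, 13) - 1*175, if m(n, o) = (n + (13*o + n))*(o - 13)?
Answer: -175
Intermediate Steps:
m(n, o) = (-13 + o)*(2*n + 13*o) (m(n, o) = (n + (n + 13*o))*(-13 + o) = (2*n + 13*o)*(-13 + o) = (-13 + o)*(2*n + 13*o))
m(-19, 13) - 1*175 = (-169*13 - 26*(-19) + 13*13² + 2*(-19)*13) - 1*175 = (-2197 + 494 + 13*169 - 494) - 175 = (-2197 + 494 + 2197 - 494) - 175 = 0 - 175 = -175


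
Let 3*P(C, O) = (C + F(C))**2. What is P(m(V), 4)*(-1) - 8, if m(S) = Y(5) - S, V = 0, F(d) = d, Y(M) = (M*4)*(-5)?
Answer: -40024/3 ≈ -13341.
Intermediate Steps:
Y(M) = -20*M (Y(M) = (4*M)*(-5) = -20*M)
m(S) = -100 - S (m(S) = -20*5 - S = -100 - S)
P(C, O) = 4*C**2/3 (P(C, O) = (C + C)**2/3 = (2*C)**2/3 = (4*C**2)/3 = 4*C**2/3)
P(m(V), 4)*(-1) - 8 = (4*(-100 - 1*0)**2/3)*(-1) - 8 = (4*(-100 + 0)**2/3)*(-1) - 8 = ((4/3)*(-100)**2)*(-1) - 8 = ((4/3)*10000)*(-1) - 8 = (40000/3)*(-1) - 8 = -40000/3 - 8 = -40024/3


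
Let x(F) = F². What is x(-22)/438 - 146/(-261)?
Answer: 31712/19053 ≈ 1.6644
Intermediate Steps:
x(-22)/438 - 146/(-261) = (-22)²/438 - 146/(-261) = 484*(1/438) - 146*(-1/261) = 242/219 + 146/261 = 31712/19053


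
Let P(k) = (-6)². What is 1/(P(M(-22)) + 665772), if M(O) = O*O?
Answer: 1/665808 ≈ 1.5019e-6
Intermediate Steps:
M(O) = O²
P(k) = 36
1/(P(M(-22)) + 665772) = 1/(36 + 665772) = 1/665808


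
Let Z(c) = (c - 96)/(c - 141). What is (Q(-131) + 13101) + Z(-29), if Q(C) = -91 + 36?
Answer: 443589/34 ≈ 13047.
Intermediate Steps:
Z(c) = (-96 + c)/(-141 + c)
Q(C) = -55
(Q(-131) + 13101) + Z(-29) = (-55 + 13101) + (-96 - 29)/(-141 - 29) = 13046 - 125/(-170) = 13046 - 1/170*(-125) = 13046 + 25/34 = 443589/34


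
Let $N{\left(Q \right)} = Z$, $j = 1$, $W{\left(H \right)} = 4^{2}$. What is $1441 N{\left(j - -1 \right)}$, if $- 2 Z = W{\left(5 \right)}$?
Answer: $-11528$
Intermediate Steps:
$W{\left(H \right)} = 16$
$Z = -8$ ($Z = \left(- \frac{1}{2}\right) 16 = -8$)
$N{\left(Q \right)} = -8$
$1441 N{\left(j - -1 \right)} = 1441 \left(-8\right) = -11528$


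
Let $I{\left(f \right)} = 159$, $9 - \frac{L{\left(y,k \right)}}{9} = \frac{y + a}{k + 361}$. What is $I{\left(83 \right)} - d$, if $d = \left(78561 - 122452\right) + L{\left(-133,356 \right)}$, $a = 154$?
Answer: $\frac{10508654}{239} \approx 43969.0$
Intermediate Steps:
$L{\left(y,k \right)} = 81 - \frac{9 \left(154 + y\right)}{361 + k}$ ($L{\left(y,k \right)} = 81 - 9 \frac{y + 154}{k + 361} = 81 - 9 \frac{154 + y}{361 + k} = 81 - \frac{9 \left(154 + y\right)}{361 + k}$)
$d = - \frac{10470653}{239}$ ($d = \left(78561 - 122452\right) + \frac{9 \left(3095 - -133 + 9 \cdot 356\right)}{361 + 356} = -43891 + \frac{9 \left(3095 + 133 + 3204\right)}{717} = -43891 + 9 \cdot \frac{1}{717} \cdot 6432 = -43891 + \frac{19296}{239} = - \frac{10470653}{239} \approx -43810.0$)
$I{\left(83 \right)} - d = 159 - - \frac{10470653}{239} = 159 + \frac{10470653}{239} = \frac{10508654}{239}$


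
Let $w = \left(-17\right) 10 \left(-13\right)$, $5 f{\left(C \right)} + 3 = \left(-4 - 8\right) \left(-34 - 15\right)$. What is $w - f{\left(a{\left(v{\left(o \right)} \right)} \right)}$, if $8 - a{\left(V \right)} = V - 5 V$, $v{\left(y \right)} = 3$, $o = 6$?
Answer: $2093$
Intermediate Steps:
$a{\left(V \right)} = 8 + 4 V$ ($a{\left(V \right)} = 8 - \left(V - 5 V\right) = 8 - - 4 V = 8 + 4 V$)
$f{\left(C \right)} = 117$ ($f{\left(C \right)} = - \frac{3}{5} + \frac{\left(-4 - 8\right) \left(-34 - 15\right)}{5} = - \frac{3}{5} + \frac{\left(-12\right) \left(-49\right)}{5} = - \frac{3}{5} + \frac{1}{5} \cdot 588 = - \frac{3}{5} + \frac{588}{5} = 117$)
$w = 2210$ ($w = \left(-170\right) \left(-13\right) = 2210$)
$w - f{\left(a{\left(v{\left(o \right)} \right)} \right)} = 2210 - 117 = 2093$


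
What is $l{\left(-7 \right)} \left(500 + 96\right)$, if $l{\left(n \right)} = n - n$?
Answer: $0$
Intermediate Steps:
$l{\left(n \right)} = 0$
$l{\left(-7 \right)} \left(500 + 96\right) = 0 \left(500 + 96\right) = 0 \cdot 596 = 0$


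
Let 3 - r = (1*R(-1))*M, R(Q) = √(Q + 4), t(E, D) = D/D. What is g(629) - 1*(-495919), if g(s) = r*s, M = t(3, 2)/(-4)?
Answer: 497806 + 629*√3/4 ≈ 4.9808e+5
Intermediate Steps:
t(E, D) = 1
M = -¼ (M = 1/(-4) = 1*(-¼) = -¼ ≈ -0.25000)
R(Q) = √(4 + Q)
r = 3 + √3/4 (r = 3 - 1*√(4 - 1)*(-1)/4 = 3 - 1*√3*(-1)/4 = 3 - √3*(-1)/4 = 3 - (-1)*√3/4 = 3 + √3/4 ≈ 3.4330)
g(s) = s*(3 + √3/4) (g(s) = (3 + √3/4)*s = s*(3 + √3/4))
g(629) - 1*(-495919) = (¼)*629*(12 + √3) - 1*(-495919) = (1887 + 629*√3/4) + 495919 = 497806 + 629*√3/4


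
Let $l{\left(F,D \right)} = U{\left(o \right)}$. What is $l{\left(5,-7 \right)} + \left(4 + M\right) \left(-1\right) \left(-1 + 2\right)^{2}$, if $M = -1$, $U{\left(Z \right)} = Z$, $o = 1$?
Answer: $-2$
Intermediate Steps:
$l{\left(F,D \right)} = 1$
$l{\left(5,-7 \right)} + \left(4 + M\right) \left(-1\right) \left(-1 + 2\right)^{2} = 1 + \left(4 - 1\right) \left(-1\right) \left(-1 + 2\right)^{2} = 1 + 3 \left(-1\right) 1^{2} = 1 - 3 = -2$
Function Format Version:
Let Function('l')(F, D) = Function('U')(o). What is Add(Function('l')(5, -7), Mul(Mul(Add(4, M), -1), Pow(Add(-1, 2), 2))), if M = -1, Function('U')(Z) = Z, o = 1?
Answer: -2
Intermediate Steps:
Function('l')(F, D) = 1
Add(Function('l')(5, -7), Mul(Mul(Add(4, M), -1), Pow(Add(-1, 2), 2))) = Add(1, Mul(Mul(Add(4, -1), -1), Pow(Add(-1, 2), 2))) = Add(1, Mul(Mul(3, -1), Pow(1, 2))) = Add(1, Mul(-3, 1)) = Add(1, -3) = -2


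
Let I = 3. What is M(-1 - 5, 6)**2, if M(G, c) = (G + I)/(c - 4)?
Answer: 9/4 ≈ 2.2500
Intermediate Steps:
M(G, c) = (3 + G)/(-4 + c) (M(G, c) = (G + 3)/(c - 4) = (3 + G)/(-4 + c))
M(-1 - 5, 6)**2 = ((3 + (-1 - 5))/(-4 + 6))**2 = ((3 - 6)/2)**2 = ((1/2)*(-3))**2 = (-3/2)**2 = 9/4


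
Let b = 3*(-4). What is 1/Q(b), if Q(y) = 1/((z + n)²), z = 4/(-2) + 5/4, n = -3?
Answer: 225/16 ≈ 14.063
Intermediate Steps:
z = -¾ (z = 4*(-½) + 5*(¼) = -2 + 5/4 = -¾ ≈ -0.75000)
b = -12
Q(y) = 16/225 (Q(y) = 1/((-¾ - 3)²) = 1/((-15/4)²) = 1/(225/16) = 16/225)
1/Q(b) = 1/(16/225) = 225/16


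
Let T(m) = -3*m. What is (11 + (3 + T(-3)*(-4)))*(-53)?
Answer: 1166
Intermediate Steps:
(11 + (3 + T(-3)*(-4)))*(-53) = (11 + (3 - 3*(-3)*(-4)))*(-53) = (11 + (3 + 9*(-4)))*(-53) = (11 + (3 - 36))*(-53) = (11 - 33)*(-53) = -22*(-53) = 1166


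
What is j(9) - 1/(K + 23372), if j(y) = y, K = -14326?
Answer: 81413/9046 ≈ 8.9999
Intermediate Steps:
j(9) - 1/(K + 23372) = 9 - 1/(-14326 + 23372) = 9 - 1/9046 = 81413/9046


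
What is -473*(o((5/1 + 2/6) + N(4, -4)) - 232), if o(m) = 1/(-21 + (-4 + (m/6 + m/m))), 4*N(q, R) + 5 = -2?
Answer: 184939216/1685 ≈ 1.0976e+5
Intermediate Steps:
N(q, R) = -7/4 (N(q, R) = -5/4 + (¼)*(-2) = -5/4 - ½ = -7/4)
o(m) = 1/(-24 + m/6) (o(m) = 1/(-21 + (-4 + (m*(⅙) + 1))) = 1/(-21 + (-4 + (m/6 + 1))) = 1/(-21 + (-4 + (1 + m/6))) = 1/(-21 + (-3 + m/6)) = 1/(-24 + m/6))
-473*(o((5/1 + 2/6) + N(4, -4)) - 232) = -473*(6/(-144 + ((5/1 + 2/6) - 7/4)) - 232) = -473*(6/(-144 + ((5*1 + 2*(⅙)) - 7/4)) - 232) = -473*(6/(-144 + ((5 + ⅓) - 7/4)) - 232) = -473*(6/(-144 + (16/3 - 7/4)) - 232) = -473*(6/(-144 + 43/12) - 232) = -473*(6/(-1685/12) - 232) = -473*(6*(-12/1685) - 232) = -473*(-72/1685 - 232) = -473*(-390992/1685) = 184939216/1685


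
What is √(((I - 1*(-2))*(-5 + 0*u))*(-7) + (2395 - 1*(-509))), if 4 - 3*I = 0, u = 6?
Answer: √27186/3 ≈ 54.961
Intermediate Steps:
I = 4/3 (I = 4/3 - ⅓*0 = 4/3 + 0 = 4/3 ≈ 1.3333)
√(((I - 1*(-2))*(-5 + 0*u))*(-7) + (2395 - 1*(-509))) = √(((4/3 - 1*(-2))*(-5 + 0*6))*(-7) + (2395 - 1*(-509))) = √(((4/3 + 2)*(-5 + 0))*(-7) + (2395 + 509)) = √(((10/3)*(-5))*(-7) + 2904) = √(-50/3*(-7) + 2904) = √(350/3 + 2904) = √(9062/3) = √27186/3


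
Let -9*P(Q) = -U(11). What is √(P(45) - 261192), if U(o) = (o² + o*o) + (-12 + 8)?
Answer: I*√2350490/3 ≈ 511.04*I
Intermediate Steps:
U(o) = -4 + 2*o² (U(o) = (o² + o²) - 4 = 2*o² - 4 = -4 + 2*o²)
P(Q) = 238/9 (P(Q) = -(-1)*(-4 + 2*11²)/9 = -(-1)*(-4 + 2*121)/9 = -(-1)*(-4 + 242)/9 = -(-1)*238/9 = -⅑*(-238) = 238/9)
√(P(45) - 261192) = √(238/9 - 261192) = √(-2350490/9) = I*√2350490/3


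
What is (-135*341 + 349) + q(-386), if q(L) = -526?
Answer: -46212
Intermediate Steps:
(-135*341 + 349) + q(-386) = (-135*341 + 349) - 526 = (-46035 + 349) - 526 = -45686 - 526 = -46212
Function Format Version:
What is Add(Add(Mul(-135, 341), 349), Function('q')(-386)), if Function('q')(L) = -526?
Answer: -46212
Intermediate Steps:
Add(Add(Mul(-135, 341), 349), Function('q')(-386)) = Add(Add(Mul(-135, 341), 349), -526) = Add(Add(-46035, 349), -526) = Add(-45686, -526) = -46212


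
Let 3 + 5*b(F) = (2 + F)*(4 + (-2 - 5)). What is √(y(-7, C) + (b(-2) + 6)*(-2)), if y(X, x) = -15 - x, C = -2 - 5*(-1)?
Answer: 12*I*√5/5 ≈ 5.3666*I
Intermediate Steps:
C = 3 (C = -2 + 5 = 3)
b(F) = -9/5 - 3*F/5 (b(F) = -⅗ + ((2 + F)*(4 + (-2 - 5)))/5 = -⅗ + ((2 + F)*(4 - 7))/5 = -⅗ + ((2 + F)*(-3))/5 = -⅗ + (-6 - 3*F)/5 = -⅗ + (-6/5 - 3*F/5) = -9/5 - 3*F/5)
√(y(-7, C) + (b(-2) + 6)*(-2)) = √((-15 - 1*3) + ((-9/5 - ⅗*(-2)) + 6)*(-2)) = √((-15 - 3) + ((-9/5 + 6/5) + 6)*(-2)) = √(-18 + (-⅗ + 6)*(-2)) = √(-18 + (27/5)*(-2)) = √(-18 - 54/5) = √(-144/5) = 12*I*√5/5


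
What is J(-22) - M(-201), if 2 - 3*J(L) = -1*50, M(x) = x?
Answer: 655/3 ≈ 218.33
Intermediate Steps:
J(L) = 52/3 (J(L) = ⅔ - (-1)*50/3 = ⅔ - ⅓*(-50) = ⅔ + 50/3 = 52/3)
J(-22) - M(-201) = 52/3 - 1*(-201) = 52/3 + 201 = 655/3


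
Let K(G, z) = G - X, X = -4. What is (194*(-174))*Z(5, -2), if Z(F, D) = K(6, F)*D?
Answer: 675120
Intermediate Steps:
K(G, z) = 4 + G (K(G, z) = G - 1*(-4) = G + 4 = 4 + G)
Z(F, D) = 10*D (Z(F, D) = (4 + 6)*D = 10*D)
(194*(-174))*Z(5, -2) = (194*(-174))*(10*(-2)) = -33756*(-20) = 675120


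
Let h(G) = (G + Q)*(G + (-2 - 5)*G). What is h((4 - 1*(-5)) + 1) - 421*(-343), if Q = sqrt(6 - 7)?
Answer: 143803 - 60*I ≈ 1.438e+5 - 60.0*I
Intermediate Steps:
Q = I (Q = sqrt(-1) = I ≈ 1.0*I)
h(G) = -6*G*(I + G) (h(G) = (G + I)*(G + (-2 - 5)*G) = (I + G)*(G - 7*G) = (I + G)*(-6*G) = -6*G*(I + G))
h((4 - 1*(-5)) + 1) - 421*(-343) = -6*((4 - 1*(-5)) + 1)*(I + ((4 - 1*(-5)) + 1)) - 421*(-343) = -6*((4 + 5) + 1)*(I + ((4 + 5) + 1)) + 144403 = -6*(9 + 1)*(I + (9 + 1)) + 144403 = -6*10*(I + 10) + 144403 = -6*10*(10 + I) + 144403 = (-600 - 60*I) + 144403 = 143803 - 60*I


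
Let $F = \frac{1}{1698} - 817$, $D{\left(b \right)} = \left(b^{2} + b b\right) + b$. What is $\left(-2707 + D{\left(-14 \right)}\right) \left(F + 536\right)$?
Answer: $\frac{1111252073}{1698} \approx 6.5445 \cdot 10^{5}$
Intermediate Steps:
$D{\left(b \right)} = b + 2 b^{2}$ ($D{\left(b \right)} = \left(b^{2} + b^{2}\right) + b = 2 b^{2} + b = b + 2 b^{2}$)
$F = - \frac{1387265}{1698}$ ($F = \frac{1}{1698} - 817 = - \frac{1387265}{1698} \approx -817.0$)
$\left(-2707 + D{\left(-14 \right)}\right) \left(F + 536\right) = \left(-2707 - 14 \left(1 + 2 \left(-14\right)\right)\right) \left(- \frac{1387265}{1698} + 536\right) = \left(-2707 - 14 \left(1 - 28\right)\right) \left(- \frac{477137}{1698}\right) = \left(-2707 - -378\right) \left(- \frac{477137}{1698}\right) = \left(-2707 + 378\right) \left(- \frac{477137}{1698}\right) = \left(-2329\right) \left(- \frac{477137}{1698}\right) = \frac{1111252073}{1698}$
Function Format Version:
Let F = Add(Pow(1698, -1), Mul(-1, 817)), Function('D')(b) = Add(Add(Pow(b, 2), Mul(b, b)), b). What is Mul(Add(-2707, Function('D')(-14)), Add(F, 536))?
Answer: Rational(1111252073, 1698) ≈ 6.5445e+5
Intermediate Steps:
Function('D')(b) = Add(b, Mul(2, Pow(b, 2))) (Function('D')(b) = Add(Add(Pow(b, 2), Pow(b, 2)), b) = Add(Mul(2, Pow(b, 2)), b) = Add(b, Mul(2, Pow(b, 2))))
F = Rational(-1387265, 1698) (F = Add(Rational(1, 1698), -817) = Rational(-1387265, 1698) ≈ -817.00)
Mul(Add(-2707, Function('D')(-14)), Add(F, 536)) = Mul(Add(-2707, Mul(-14, Add(1, Mul(2, -14)))), Add(Rational(-1387265, 1698), 536)) = Mul(Add(-2707, Mul(-14, Add(1, -28))), Rational(-477137, 1698)) = Mul(Add(-2707, Mul(-14, -27)), Rational(-477137, 1698)) = Mul(Add(-2707, 378), Rational(-477137, 1698)) = Mul(-2329, Rational(-477137, 1698)) = Rational(1111252073, 1698)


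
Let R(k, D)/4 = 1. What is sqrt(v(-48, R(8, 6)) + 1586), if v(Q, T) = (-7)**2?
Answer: sqrt(1635) ≈ 40.435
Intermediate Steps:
R(k, D) = 4 (R(k, D) = 4*1 = 4)
v(Q, T) = 49
sqrt(v(-48, R(8, 6)) + 1586) = sqrt(49 + 1586) = sqrt(1635)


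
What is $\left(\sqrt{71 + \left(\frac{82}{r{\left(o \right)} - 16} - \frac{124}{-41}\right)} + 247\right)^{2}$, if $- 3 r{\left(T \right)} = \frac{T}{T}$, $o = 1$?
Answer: $\frac{\left(70889 + \sqrt{5683789}\right)^{2}}{82369} \approx 65182.0$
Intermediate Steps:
$r{\left(T \right)} = - \frac{1}{3}$ ($r{\left(T \right)} = - \frac{T \frac{1}{T}}{3} = \left(- \frac{1}{3}\right) 1 = - \frac{1}{3}$)
$\left(\sqrt{71 + \left(\frac{82}{r{\left(o \right)} - 16} - \frac{124}{-41}\right)} + 247\right)^{2} = \left(\sqrt{71 + \left(\frac{82}{- \frac{1}{3} - 16} - \frac{124}{-41}\right)} + 247\right)^{2} = \left(\sqrt{71 + \left(\frac{82}{- \frac{49}{3}} - - \frac{124}{41}\right)} + 247\right)^{2} = \left(\sqrt{71 + \left(82 \left(- \frac{3}{49}\right) + \frac{124}{41}\right)} + 247\right)^{2} = \left(\sqrt{71 + \left(- \frac{246}{49} + \frac{124}{41}\right)} + 247\right)^{2} = \left(\sqrt{71 - \frac{4010}{2009}} + 247\right)^{2} = \left(\sqrt{\frac{138629}{2009}} + 247\right)^{2} = \left(\frac{\sqrt{5683789}}{287} + 247\right)^{2} = \left(247 + \frac{\sqrt{5683789}}{287}\right)^{2}$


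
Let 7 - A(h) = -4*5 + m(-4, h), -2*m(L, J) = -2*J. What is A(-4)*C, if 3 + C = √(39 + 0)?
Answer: -93 + 31*√39 ≈ 100.59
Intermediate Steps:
C = -3 + √39 (C = -3 + √(39 + 0) = -3 + √39 ≈ 3.2450)
m(L, J) = J (m(L, J) = -(-1)*J = J)
A(h) = 27 - h (A(h) = 7 - (-4*5 + h) = 7 - (-20 + h) = 7 + (20 - h) = 27 - h)
A(-4)*C = (27 - 1*(-4))*(-3 + √39) = (27 + 4)*(-3 + √39) = 31*(-3 + √39) = -93 + 31*√39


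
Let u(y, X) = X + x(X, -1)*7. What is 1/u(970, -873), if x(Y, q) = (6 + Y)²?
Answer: 1/5260950 ≈ 1.9008e-7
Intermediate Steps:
u(y, X) = X + 7*(6 + X)² (u(y, X) = X + (6 + X)²*7 = X + 7*(6 + X)²)
1/u(970, -873) = 1/(-873 + 7*(6 - 873)²) = 1/(-873 + 7*(-867)²) = 1/(-873 + 7*751689) = 1/(-873 + 5261823) = 1/5260950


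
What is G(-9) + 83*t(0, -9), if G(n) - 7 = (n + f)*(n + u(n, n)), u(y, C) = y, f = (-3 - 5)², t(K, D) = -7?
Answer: -1564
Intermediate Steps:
f = 64 (f = (-8)² = 64)
G(n) = 7 + 2*n*(64 + n) (G(n) = 7 + (n + 64)*(n + n) = 7 + (64 + n)*(2*n) = 7 + 2*n*(64 + n))
G(-9) + 83*t(0, -9) = (7 + 2*(-9)² + 128*(-9)) + 83*(-7) = (7 + 2*81 - 1152) - 581 = (7 + 162 - 1152) - 581 = -983 - 581 = -1564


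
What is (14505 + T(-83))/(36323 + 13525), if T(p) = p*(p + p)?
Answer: 28283/49848 ≈ 0.56738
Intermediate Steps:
T(p) = 2*p² (T(p) = p*(2*p) = 2*p²)
(14505 + T(-83))/(36323 + 13525) = (14505 + 2*(-83)²)/(36323 + 13525) = (14505 + 2*6889)/49848 = (14505 + 13778)*(1/49848) = 28283*(1/49848) = 28283/49848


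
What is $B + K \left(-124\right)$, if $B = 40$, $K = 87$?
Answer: $-10748$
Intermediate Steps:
$B + K \left(-124\right) = 40 + 87 \left(-124\right) = 40 - 10788 = -10748$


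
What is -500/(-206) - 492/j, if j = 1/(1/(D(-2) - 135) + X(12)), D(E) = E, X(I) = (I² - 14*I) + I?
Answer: 83396270/14111 ≈ 5910.0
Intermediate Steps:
X(I) = I² - 13*I
j = -137/1645 (j = 1/(1/(-2 - 135) + 12*(-13 + 12)) = 1/(1/(-137) + 12*(-1)) = 1/(-1/137 - 12) = 1/(-1645/137) = -137/1645 ≈ -0.083283)
-500/(-206) - 492/j = -500/(-206) - 492/(-137/1645) = -500*(-1/206) - 492*(-1645/137) = 250/103 + 809340/137 = 83396270/14111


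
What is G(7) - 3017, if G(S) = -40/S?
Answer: -21159/7 ≈ -3022.7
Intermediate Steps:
G(7) - 3017 = -40/7 - 3017 = -21159/7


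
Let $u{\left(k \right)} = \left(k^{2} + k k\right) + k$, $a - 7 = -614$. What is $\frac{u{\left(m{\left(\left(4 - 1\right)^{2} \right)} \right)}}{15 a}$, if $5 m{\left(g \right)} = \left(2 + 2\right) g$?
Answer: $- \frac{924}{75875} \approx -0.012178$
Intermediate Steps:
$a = -607$ ($a = 7 - 614 = -607$)
$m{\left(g \right)} = \frac{4 g}{5}$ ($m{\left(g \right)} = \frac{\left(2 + 2\right) g}{5} = \frac{4 g}{5}$)
$u{\left(k \right)} = k + 2 k^{2}$ ($u{\left(k \right)} = \left(k^{2} + k^{2}\right) + k = 2 k^{2} + k = k + 2 k^{2}$)
$\frac{u{\left(m{\left(\left(4 - 1\right)^{2} \right)} \right)}}{15 a} = \frac{\frac{4 \left(4 - 1\right)^{2}}{5} \left(1 + 2 \frac{4 \left(4 - 1\right)^{2}}{5}\right)}{15 \left(-607\right)} = \frac{\frac{4 \cdot 3^{2}}{5} \left(1 + 2 \frac{4 \cdot 3^{2}}{5}\right)}{-9105} = \frac{4}{5} \cdot 9 \left(1 + 2 \cdot \frac{4}{5} \cdot 9\right) \left(- \frac{1}{9105}\right) = \frac{36 \left(1 + 2 \cdot \frac{36}{5}\right)}{5} \left(- \frac{1}{9105}\right) = \frac{36 \left(1 + \frac{72}{5}\right)}{5} \left(- \frac{1}{9105}\right) = \frac{36}{5} \cdot \frac{77}{5} \left(- \frac{1}{9105}\right) = \frac{2772}{25} \left(- \frac{1}{9105}\right) = - \frac{924}{75875}$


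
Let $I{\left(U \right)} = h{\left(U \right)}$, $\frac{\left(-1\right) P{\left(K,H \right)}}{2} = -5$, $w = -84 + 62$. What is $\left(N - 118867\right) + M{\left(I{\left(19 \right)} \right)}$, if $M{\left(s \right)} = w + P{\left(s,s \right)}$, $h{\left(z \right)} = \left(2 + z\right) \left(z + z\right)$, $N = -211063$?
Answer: $-329942$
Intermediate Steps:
$w = -22$
$h{\left(z \right)} = 2 z \left(2 + z\right)$ ($h{\left(z \right)} = \left(2 + z\right) 2 z = 2 z \left(2 + z\right)$)
$P{\left(K,H \right)} = 10$ ($P{\left(K,H \right)} = \left(-2\right) \left(-5\right) = 10$)
$I{\left(U \right)} = 2 U \left(2 + U\right)$
$M{\left(s \right)} = -12$ ($M{\left(s \right)} = -22 + 10 = -12$)
$\left(N - 118867\right) + M{\left(I{\left(19 \right)} \right)} = \left(-211063 - 118867\right) - 12 = -329930 - 12 = -329942$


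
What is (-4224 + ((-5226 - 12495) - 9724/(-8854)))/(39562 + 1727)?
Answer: -97145653/182786403 ≈ -0.53147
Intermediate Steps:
(-4224 + ((-5226 - 12495) - 9724/(-8854)))/(39562 + 1727) = (-4224 + (-17721 - 9724*(-1/8854)))/41289 = (-4224 + (-17721 + 4862/4427))*(1/41289) = (-4224 - 78446005/4427)*(1/41289) = -97145653/4427*1/41289 = -97145653/182786403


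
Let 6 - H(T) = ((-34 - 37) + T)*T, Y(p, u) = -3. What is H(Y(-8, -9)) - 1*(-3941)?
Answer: 3725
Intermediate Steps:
H(T) = 6 - T*(-71 + T) (H(T) = 6 - ((-34 - 37) + T)*T = 6 - (-71 + T)*T = 6 - T*(-71 + T))
H(Y(-8, -9)) - 1*(-3941) = (6 - 1*(-3)² + 71*(-3)) - 1*(-3941) = (6 - 1*9 - 213) + 3941 = (6 - 9 - 213) + 3941 = -216 + 3941 = 3725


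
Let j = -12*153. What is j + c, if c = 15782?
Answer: 13946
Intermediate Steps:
j = -1836
j + c = -1836 + 15782 = 13946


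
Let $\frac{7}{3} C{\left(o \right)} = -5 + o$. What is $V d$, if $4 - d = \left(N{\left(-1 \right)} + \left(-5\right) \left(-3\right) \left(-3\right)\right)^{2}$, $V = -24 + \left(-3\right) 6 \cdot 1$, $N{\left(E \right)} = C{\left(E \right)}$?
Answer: $\frac{664158}{7} \approx 94880.0$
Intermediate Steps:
$C{\left(o \right)} = - \frac{15}{7} + \frac{3 o}{7}$ ($C{\left(o \right)} = \frac{3 \left(-5 + o\right)}{7} = - \frac{15}{7} + \frac{3 o}{7}$)
$N{\left(E \right)} = - \frac{15}{7} + \frac{3 E}{7}$
$V = -42$ ($V = -24 - 18 = -42$)
$d = - \frac{110693}{49}$ ($d = 4 - \left(\left(- \frac{15}{7} + \frac{3}{7} \left(-1\right)\right) + \left(-5\right) \left(-3\right) \left(-3\right)\right)^{2} = 4 - \left(\left(- \frac{15}{7} - \frac{3}{7}\right) + 15 \left(-3\right)\right)^{2} = 4 - \left(- \frac{18}{7} - 45\right)^{2} = 4 - \left(- \frac{333}{7}\right)^{2} = 4 - \frac{110889}{49} = - \frac{110693}{49} \approx -2259.0$)
$V d = \left(-42\right) \left(- \frac{110693}{49}\right) = \frac{664158}{7}$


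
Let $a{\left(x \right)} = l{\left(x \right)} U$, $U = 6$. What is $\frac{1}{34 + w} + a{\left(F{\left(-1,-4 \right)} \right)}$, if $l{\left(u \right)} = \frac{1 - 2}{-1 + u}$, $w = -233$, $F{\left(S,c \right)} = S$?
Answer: $\frac{596}{199} \approx 2.995$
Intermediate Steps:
$l{\left(u \right)} = - \frac{1}{-1 + u}$
$a{\left(x \right)} = - \frac{6}{-1 + x}$ ($a{\left(x \right)} = - \frac{1}{-1 + x} 6 = - \frac{6}{-1 + x}$)
$\frac{1}{34 + w} + a{\left(F{\left(-1,-4 \right)} \right)} = \frac{1}{34 - 233} - \frac{6}{-1 - 1} = \frac{1}{-199} - \frac{6}{-2} = - \frac{1}{199} - -3 = - \frac{1}{199} + 3 = \frac{596}{199}$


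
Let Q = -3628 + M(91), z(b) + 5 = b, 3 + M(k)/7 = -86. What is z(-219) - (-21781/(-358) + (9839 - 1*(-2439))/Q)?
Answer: -429091699/1521858 ≈ -281.95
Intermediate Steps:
M(k) = -623 (M(k) = -21 + 7*(-86) = -21 - 602 = -623)
z(b) = -5 + b
Q = -4251 (Q = -3628 - 623 = -4251)
z(-219) - (-21781/(-358) + (9839 - 1*(-2439))/Q) = (-5 - 219) - (-21781/(-358) + (9839 - 1*(-2439))/(-4251)) = -224 - (-21781*(-1/358) + (9839 + 2439)*(-1/4251)) = -224 - (21781/358 + 12278*(-1/4251)) = -224 - (21781/358 - 12278/4251) = -224 - 1*88195507/1521858 = -224 - 88195507/1521858 = -429091699/1521858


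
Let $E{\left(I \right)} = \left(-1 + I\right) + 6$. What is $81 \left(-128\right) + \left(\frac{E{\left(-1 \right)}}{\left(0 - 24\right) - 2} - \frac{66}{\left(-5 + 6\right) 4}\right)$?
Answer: $- \frac{270001}{26} \approx -10385.0$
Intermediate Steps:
$E{\left(I \right)} = 5 + I$
$81 \left(-128\right) + \left(\frac{E{\left(-1 \right)}}{\left(0 - 24\right) - 2} - \frac{66}{\left(-5 + 6\right) 4}\right) = 81 \left(-128\right) - \left(66 \frac{1}{4 \left(-5 + 6\right)} - \frac{5 - 1}{\left(0 - 24\right) - 2}\right) = -10368 + \left(\frac{4}{-24 - 2} - \frac{66}{1 \cdot 4}\right) = -10368 + \left(\frac{4}{-26} - \frac{66}{4}\right) = -10368 + \left(4 \left(- \frac{1}{26}\right) - \frac{33}{2}\right) = -10368 - \frac{433}{26} = - \frac{270001}{26}$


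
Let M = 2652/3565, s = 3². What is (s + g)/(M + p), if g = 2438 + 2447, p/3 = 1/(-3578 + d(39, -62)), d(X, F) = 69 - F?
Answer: 20046729390/3043583 ≈ 6586.6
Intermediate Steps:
s = 9
M = 2652/3565 (M = 2652*(1/3565) = 2652/3565 ≈ 0.74390)
p = -1/1149 (p = 3/(-3578 + (69 - 1*(-62))) = 3/(-3578 + (69 + 62)) = 3/(-3578 + 131) = 3/(-3447) = 3*(-1/3447) = -1/1149 ≈ -0.00087032)
g = 4885
(s + g)/(M + p) = (9 + 4885)/(2652/3565 - 1/1149) = 4894/(3043583/4096185) = 4894*(4096185/3043583) = 20046729390/3043583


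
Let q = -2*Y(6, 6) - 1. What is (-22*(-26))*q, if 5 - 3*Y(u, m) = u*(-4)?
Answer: -34892/3 ≈ -11631.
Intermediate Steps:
Y(u, m) = 5/3 + 4*u/3 (Y(u, m) = 5/3 - u*(-4)/3 = 5/3 - (-4)*u/3 = 5/3 + 4*u/3)
q = -61/3 (q = -2*(5/3 + (4/3)*6) - 1 = -2*(5/3 + 8) - 1 = -2*29/3 - 1 = -58/3 - 1 = -61/3 ≈ -20.333)
(-22*(-26))*q = -22*(-26)*(-61/3) = 572*(-61/3) = -34892/3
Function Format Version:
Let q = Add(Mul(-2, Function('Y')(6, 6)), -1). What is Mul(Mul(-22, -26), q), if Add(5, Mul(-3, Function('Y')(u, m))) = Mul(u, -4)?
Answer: Rational(-34892, 3) ≈ -11631.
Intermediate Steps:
Function('Y')(u, m) = Add(Rational(5, 3), Mul(Rational(4, 3), u)) (Function('Y')(u, m) = Add(Rational(5, 3), Mul(Rational(-1, 3), Mul(u, -4))) = Add(Rational(5, 3), Mul(Rational(-1, 3), Mul(-4, u))) = Add(Rational(5, 3), Mul(Rational(4, 3), u)))
q = Rational(-61, 3) (q = Add(Mul(-2, Add(Rational(5, 3), Mul(Rational(4, 3), 6))), -1) = Add(Mul(-2, Add(Rational(5, 3), 8)), -1) = Add(Mul(-2, Rational(29, 3)), -1) = Add(Rational(-58, 3), -1) = Rational(-61, 3) ≈ -20.333)
Mul(Mul(-22, -26), q) = Mul(Mul(-22, -26), Rational(-61, 3)) = Mul(572, Rational(-61, 3)) = Rational(-34892, 3)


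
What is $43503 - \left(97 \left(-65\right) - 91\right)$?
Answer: $49899$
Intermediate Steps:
$43503 - \left(97 \left(-65\right) - 91\right) = 43503 - \left(-6305 - 91\right) = 43503 - -6396 = 43503 + 6396 = 49899$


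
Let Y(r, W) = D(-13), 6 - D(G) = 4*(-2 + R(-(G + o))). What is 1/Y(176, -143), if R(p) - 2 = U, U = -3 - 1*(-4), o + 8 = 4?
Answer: ½ ≈ 0.50000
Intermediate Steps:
o = -4 (o = -8 + 4 = -4)
U = 1 (U = -3 + 4 = 1)
R(p) = 3 (R(p) = 2 + 1 = 3)
D(G) = 2 (D(G) = 6 - 4*(-2 + 3) = 6 - 4 = 2)
Y(r, W) = 2
1/Y(176, -143) = 1/2 = ½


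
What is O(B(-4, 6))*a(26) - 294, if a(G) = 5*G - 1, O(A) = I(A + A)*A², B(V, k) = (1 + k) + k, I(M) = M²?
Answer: 14737182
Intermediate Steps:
B(V, k) = 1 + 2*k
O(A) = 4*A⁴ (O(A) = (A + A)²*A² = (2*A)²*A² = (4*A²)*A² = 4*A⁴)
a(G) = -1 + 5*G
O(B(-4, 6))*a(26) - 294 = (4*(1 + 2*6)⁴)*(-1 + 5*26) - 294 = (4*(1 + 12)⁴)*(-1 + 130) - 294 = (4*13⁴)*129 - 294 = (4*28561)*129 - 294 = 114244*129 - 294 = 14737476 - 294 = 14737182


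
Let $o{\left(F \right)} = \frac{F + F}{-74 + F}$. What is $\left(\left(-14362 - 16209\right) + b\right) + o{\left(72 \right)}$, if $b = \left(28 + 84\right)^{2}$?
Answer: $-18099$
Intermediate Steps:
$o{\left(F \right)} = \frac{2 F}{-74 + F}$
$b = 12544$ ($b = 112^{2} = 12544$)
$\left(\left(-14362 - 16209\right) + b\right) + o{\left(72 \right)} = \left(\left(-14362 - 16209\right) + 12544\right) + 2 \cdot 72 \frac{1}{-74 + 72} = \left(\left(-14362 - 16209\right) + 12544\right) + 2 \cdot 72 \frac{1}{-2} = \left(-30571 + 12544\right) + 2 \cdot 72 \left(- \frac{1}{2}\right) = -18027 - 72 = -18099$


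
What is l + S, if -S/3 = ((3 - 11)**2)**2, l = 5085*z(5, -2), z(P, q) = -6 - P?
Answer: -68223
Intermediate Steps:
l = -55935 (l = 5085*(-6 - 1*5) = 5085*(-6 - 5) = 5085*(-11) = -55935)
S = -12288 (S = -3*(3 - 11)**4 = -3*((-8)**2)**2 = -3*64**2 = -3*4096 = -12288)
l + S = -55935 - 12288 = -68223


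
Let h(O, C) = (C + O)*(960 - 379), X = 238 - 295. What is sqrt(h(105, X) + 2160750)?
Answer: 3*sqrt(243182) ≈ 1479.4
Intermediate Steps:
X = -57
h(O, C) = 581*C + 581*O (h(O, C) = (C + O)*581 = 581*C + 581*O)
sqrt(h(105, X) + 2160750) = sqrt((581*(-57) + 581*105) + 2160750) = sqrt((-33117 + 61005) + 2160750) = sqrt(27888 + 2160750) = sqrt(2188638) = 3*sqrt(243182)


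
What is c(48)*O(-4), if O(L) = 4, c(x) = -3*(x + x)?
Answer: -1152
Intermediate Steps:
c(x) = -6*x
c(48)*O(-4) = -6*48*4 = -288*4 = -1152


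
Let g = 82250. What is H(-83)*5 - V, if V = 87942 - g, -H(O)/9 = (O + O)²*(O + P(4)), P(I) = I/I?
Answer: 101675948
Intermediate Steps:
P(I) = 1
H(O) = -36*O²*(1 + O) (H(O) = -9*(O + O)²*(O + 1) = -9*(2*O)²*(1 + O) = -9*4*O²*(1 + O) = -36*O²*(1 + O))
V = 5692 (V = 87942 - 1*82250 = 87942 - 82250 = 5692)
H(-83)*5 - V = (36*(-83)²*(-1 - 1*(-83)))*5 - 1*5692 = (36*6889*(-1 + 83))*5 - 5692 = (36*6889*82)*5 - 5692 = 20336328*5 - 5692 = 101681640 - 5692 = 101675948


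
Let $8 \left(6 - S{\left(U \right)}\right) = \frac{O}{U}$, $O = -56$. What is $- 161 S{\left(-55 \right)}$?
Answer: $- \frac{52003}{55} \approx -945.51$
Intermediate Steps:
$S{\left(U \right)} = 6 + \frac{7}{U}$ ($S{\left(U \right)} = 6 - \frac{\left(-56\right) \frac{1}{U}}{8} = 6 + \frac{7}{U}$)
$- 161 S{\left(-55 \right)} = - 161 \left(6 + \frac{7}{-55}\right) = - 161 \left(6 + 7 \left(- \frac{1}{55}\right)\right) = - 161 \left(6 - \frac{7}{55}\right) = \left(-161\right) \frac{323}{55} = - \frac{52003}{55}$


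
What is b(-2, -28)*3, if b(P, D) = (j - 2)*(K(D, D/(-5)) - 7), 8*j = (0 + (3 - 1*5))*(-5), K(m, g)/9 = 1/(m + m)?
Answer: 3609/224 ≈ 16.112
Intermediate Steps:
K(m, g) = 9/(2*m) (K(m, g) = 9/(m + m) = 9/((2*m)) = 9*(1/(2*m)) = 9/(2*m))
j = 5/4 (j = ((0 + (3 - 1*5))*(-5))/8 = ((0 + (3 - 5))*(-5))/8 = ((0 - 2)*(-5))/8 = (-2*(-5))/8 = (⅛)*10 = 5/4 ≈ 1.2500)
b(P, D) = 21/4 - 27/(8*D) (b(P, D) = (5/4 - 2)*(9/(2*D) - 7) = -3*(-7 + 9/(2*D))/4 = 21/4 - 27/(8*D))
b(-2, -28)*3 = ((3/8)*(-9 + 14*(-28))/(-28))*3 = ((3/8)*(-1/28)*(-9 - 392))*3 = ((3/8)*(-1/28)*(-401))*3 = (1203/224)*3 = 3609/224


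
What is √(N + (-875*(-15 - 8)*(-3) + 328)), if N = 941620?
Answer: 107*√77 ≈ 938.92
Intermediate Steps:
√(N + (-875*(-15 - 8)*(-3) + 328)) = √(941620 + (-875*(-15 - 8)*(-3) + 328)) = √(941620 + (-(-20125)*(-3) + 328)) = √(941620 + (-875*69 + 328)) = √(941620 + (-60375 + 328)) = √(941620 - 60047) = √881573 = 107*√77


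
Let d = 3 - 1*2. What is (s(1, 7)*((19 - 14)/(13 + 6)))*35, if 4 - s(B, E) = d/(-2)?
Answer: 1575/38 ≈ 41.447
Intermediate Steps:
d = 1 (d = 3 - 2 = 1)
s(B, E) = 9/2 (s(B, E) = 4 - 1/(-2) = 4 - (-1)/2 = 4 - 1*(-1/2) = 4 + 1/2 = 9/2)
(s(1, 7)*((19 - 14)/(13 + 6)))*35 = (9*((19 - 14)/(13 + 6))/2)*35 = (9*(5/19)/2)*35 = (9*(5*(1/19))/2)*35 = ((9/2)*(5/19))*35 = (45/38)*35 = 1575/38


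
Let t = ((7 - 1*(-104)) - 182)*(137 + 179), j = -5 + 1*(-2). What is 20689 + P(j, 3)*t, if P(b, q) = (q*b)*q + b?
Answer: 1591209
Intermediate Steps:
j = -7 (j = -5 - 2 = -7)
t = -22436 (t = ((7 + 104) - 182)*316 = (111 - 182)*316 = -71*316 = -22436)
P(b, q) = b + b*q² (P(b, q) = (b*q)*q + b = b*q² + b = b + b*q²)
20689 + P(j, 3)*t = 20689 - 7*(1 + 3²)*(-22436) = 20689 - 7*(1 + 9)*(-22436) = 20689 - 7*10*(-22436) = 20689 - 70*(-22436) = 20689 + 1570520 = 1591209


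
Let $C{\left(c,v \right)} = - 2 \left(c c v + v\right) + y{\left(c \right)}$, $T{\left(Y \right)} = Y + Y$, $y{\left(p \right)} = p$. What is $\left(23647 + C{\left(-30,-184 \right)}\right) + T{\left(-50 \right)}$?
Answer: $355085$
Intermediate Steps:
$T{\left(Y \right)} = 2 Y$
$C{\left(c,v \right)} = c - 2 v - 2 v c^{2}$ ($C{\left(c,v \right)} = - 2 \left(c c v + v\right) + c = - 2 \left(c^{2} v + v\right) + c = - 2 \left(v c^{2} + v\right) + c = - 2 \left(v + v c^{2}\right) + c = \left(- 2 v - 2 v c^{2}\right) + c = c - 2 v - 2 v c^{2}$)
$\left(23647 + C{\left(-30,-184 \right)}\right) + T{\left(-50 \right)} = \left(23647 - \left(-338 - 331200\right)\right) + 2 \left(-50\right) = \left(23647 - \left(-338 - 331200\right)\right) - 100 = \left(23647 + \left(-30 + 368 + 331200\right)\right) - 100 = \left(23647 + 331538\right) - 100 = 355185 - 100 = 355085$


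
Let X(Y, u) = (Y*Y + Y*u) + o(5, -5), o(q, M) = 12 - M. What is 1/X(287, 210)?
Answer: 1/142656 ≈ 7.0099e-6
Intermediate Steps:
X(Y, u) = 17 + Y**2 + Y*u (X(Y, u) = (Y*Y + Y*u) + (12 - 1*(-5)) = (Y**2 + Y*u) + (12 + 5) = (Y**2 + Y*u) + 17 = 17 + Y**2 + Y*u)
1/X(287, 210) = 1/(17 + 287**2 + 287*210) = 1/(17 + 82369 + 60270) = 1/142656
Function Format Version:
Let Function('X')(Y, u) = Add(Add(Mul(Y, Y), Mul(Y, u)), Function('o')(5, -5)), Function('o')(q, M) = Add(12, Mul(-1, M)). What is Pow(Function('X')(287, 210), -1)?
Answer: Rational(1, 142656) ≈ 7.0099e-6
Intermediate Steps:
Function('X')(Y, u) = Add(17, Pow(Y, 2), Mul(Y, u)) (Function('X')(Y, u) = Add(Add(Mul(Y, Y), Mul(Y, u)), Add(12, Mul(-1, -5))) = Add(Add(Pow(Y, 2), Mul(Y, u)), Add(12, 5)) = Add(Add(Pow(Y, 2), Mul(Y, u)), 17) = Add(17, Pow(Y, 2), Mul(Y, u)))
Pow(Function('X')(287, 210), -1) = Pow(Add(17, Pow(287, 2), Mul(287, 210)), -1) = Pow(Add(17, 82369, 60270), -1) = Pow(142656, -1) = Rational(1, 142656)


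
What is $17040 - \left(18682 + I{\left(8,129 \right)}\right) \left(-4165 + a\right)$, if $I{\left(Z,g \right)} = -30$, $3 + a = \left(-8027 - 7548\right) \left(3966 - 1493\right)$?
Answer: $718496376276$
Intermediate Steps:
$a = -38516978$ ($a = -3 + \left(-8027 - 7548\right) \left(3966 - 1493\right) = -3 - 38516975 = -38516978$)
$17040 - \left(18682 + I{\left(8,129 \right)}\right) \left(-4165 + a\right) = 17040 - \left(18682 - 30\right) \left(-4165 - 38516978\right) = 17040 - 18652 \left(-38521143\right) = 17040 - -718496359236 = 17040 + 718496359236 = 718496376276$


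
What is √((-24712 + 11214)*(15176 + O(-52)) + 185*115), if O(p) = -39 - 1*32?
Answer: I*√203866015 ≈ 14278.0*I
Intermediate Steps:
O(p) = -71 (O(p) = -39 - 32 = -71)
√((-24712 + 11214)*(15176 + O(-52)) + 185*115) = √((-24712 + 11214)*(15176 - 71) + 185*115) = √(-13498*15105 + 21275) = √(-203887290 + 21275) = √(-203866015) = I*√203866015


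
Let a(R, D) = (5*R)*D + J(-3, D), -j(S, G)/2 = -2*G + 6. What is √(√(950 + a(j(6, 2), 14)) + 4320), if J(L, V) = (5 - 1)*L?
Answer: √(4320 + √658) ≈ 65.922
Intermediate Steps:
j(S, G) = -12 + 4*G (j(S, G) = -2*(-2*G + 6) = -2*(6 - 2*G) = -12 + 4*G)
J(L, V) = 4*L
a(R, D) = -12 + 5*D*R (a(R, D) = (5*R)*D + 4*(-3) = 5*D*R - 12 = -12 + 5*D*R)
√(√(950 + a(j(6, 2), 14)) + 4320) = √(√(950 + (-12 + 5*14*(-12 + 4*2))) + 4320) = √(√(950 + (-12 + 5*14*(-12 + 8))) + 4320) = √(√(950 + (-12 + 5*14*(-4))) + 4320) = √(√(950 + (-12 - 280)) + 4320) = √(√(950 - 292) + 4320) = √(√658 + 4320) = √(4320 + √658)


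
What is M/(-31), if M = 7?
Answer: -7/31 ≈ -0.22581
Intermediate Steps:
M/(-31) = 7/(-31) = 7*(-1/31) = -7/31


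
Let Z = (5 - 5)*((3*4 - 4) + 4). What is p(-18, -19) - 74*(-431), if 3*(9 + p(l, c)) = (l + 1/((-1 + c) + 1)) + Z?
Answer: 1817102/57 ≈ 31879.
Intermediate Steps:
Z = 0 (Z = 0*((12 - 4) + 4) = 0*(8 + 4) = 0*12 = 0)
p(l, c) = -9 + l/3 + 1/(3*c) (p(l, c) = -9 + ((l + 1/((-1 + c) + 1)) + 0)/3 = -9 + ((l + 1/c) + 0)/3 = -9 + (l + 1/c)/3 = -9 + (l/3 + 1/(3*c)) = -9 + l/3 + 1/(3*c))
p(-18, -19) - 74*(-431) = (1/3)*(1 - 19*(-27 - 18))/(-19) - 74*(-431) = (1/3)*(-1/19)*(1 - 19*(-45)) + 31894 = (1/3)*(-1/19)*(1 + 855) + 31894 = (1/3)*(-1/19)*856 + 31894 = -856/57 + 31894 = 1817102/57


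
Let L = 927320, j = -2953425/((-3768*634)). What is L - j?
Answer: 738427640805/796304 ≈ 9.2732e+5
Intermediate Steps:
j = 984475/796304 (j = -2953425/(-2388912) = -2953425*(-1/2388912) = 984475/796304 ≈ 1.2363)
L - j = 927320 - 1*984475/796304 = 927320 - 984475/796304 = 738427640805/796304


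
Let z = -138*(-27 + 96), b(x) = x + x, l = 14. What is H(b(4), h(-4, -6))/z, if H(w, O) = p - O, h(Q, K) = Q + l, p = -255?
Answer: 265/9522 ≈ 0.027830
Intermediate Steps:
h(Q, K) = 14 + Q (h(Q, K) = Q + 14 = 14 + Q)
b(x) = 2*x
H(w, O) = -255 - O
z = -9522 (z = -138*69 = -9522)
H(b(4), h(-4, -6))/z = (-255 - (14 - 4))/(-9522) = (-255 - 1*10)*(-1/9522) = (-255 - 10)*(-1/9522) = -265*(-1/9522) = 265/9522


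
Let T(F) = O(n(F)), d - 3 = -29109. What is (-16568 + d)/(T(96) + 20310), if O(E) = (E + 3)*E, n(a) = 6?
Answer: -22837/10182 ≈ -2.2429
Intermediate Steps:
d = -29106 (d = 3 - 29109 = -29106)
O(E) = E*(3 + E) (O(E) = (3 + E)*E = E*(3 + E))
T(F) = 54 (T(F) = 6*(3 + 6) = 6*9 = 54)
(-16568 + d)/(T(96) + 20310) = (-16568 - 29106)/(54 + 20310) = -45674/20364 = -45674*1/20364 = -22837/10182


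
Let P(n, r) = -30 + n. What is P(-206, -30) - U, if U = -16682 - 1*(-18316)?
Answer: -1870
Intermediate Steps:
U = 1634 (U = -16682 + 18316 = 1634)
P(-206, -30) - U = (-30 - 206) - 1*1634 = -236 - 1634 = -1870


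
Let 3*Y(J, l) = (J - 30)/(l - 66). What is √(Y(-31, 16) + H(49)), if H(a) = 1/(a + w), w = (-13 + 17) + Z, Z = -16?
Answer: √534354/1110 ≈ 0.65855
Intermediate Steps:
Y(J, l) = (-30 + J)/(3*(-66 + l)) (Y(J, l) = ((J - 30)/(l - 66))/3 = ((-30 + J)/(-66 + l))/3 = (-30 + J)/(3*(-66 + l)))
w = -12 (w = (-13 + 17) - 16 = 4 - 16 = -12)
H(a) = 1/(-12 + a) (H(a) = 1/(a - 12) = 1/(-12 + a))
√(Y(-31, 16) + H(49)) = √((-30 - 31)/(3*(-66 + 16)) + 1/(-12 + 49)) = √((⅓)*(-61)/(-50) + 1/37) = √((⅓)*(-1/50)*(-61) + 1/37) = √(61/150 + 1/37) = √(2407/5550) = √534354/1110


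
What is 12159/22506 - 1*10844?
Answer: -81347635/7502 ≈ -10843.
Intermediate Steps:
12159/22506 - 1*10844 = 12159*(1/22506) - 10844 = 4053/7502 - 10844 = -81347635/7502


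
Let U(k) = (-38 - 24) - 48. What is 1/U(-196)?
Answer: -1/110 ≈ -0.0090909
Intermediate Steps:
U(k) = -110 (U(k) = -62 - 48 = -110)
1/U(-196) = 1/(-110) = -1/110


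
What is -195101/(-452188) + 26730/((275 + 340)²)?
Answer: 1908423577/3800640140 ≈ 0.50213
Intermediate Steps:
-195101/(-452188) + 26730/((275 + 340)²) = -195101*(-1/452188) + 26730/(615²) = 195101/452188 + 26730/378225 = 195101/452188 + 26730*(1/378225) = 195101/452188 + 594/8405 = 1908423577/3800640140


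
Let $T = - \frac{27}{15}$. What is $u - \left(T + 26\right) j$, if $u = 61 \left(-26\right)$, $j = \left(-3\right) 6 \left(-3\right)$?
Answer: $- \frac{14464}{5} \approx -2892.8$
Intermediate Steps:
$T = - \frac{9}{5}$ ($T = \left(-27\right) \frac{1}{15} = - \frac{9}{5} \approx -1.8$)
$j = 54$ ($j = \left(-18\right) \left(-3\right) = 54$)
$u = -1586$
$u - \left(T + 26\right) j = -1586 - \left(- \frac{9}{5} + 26\right) 54 = -1586 - \frac{121}{5} \cdot 54 = -1586 - \frac{6534}{5} = - \frac{14464}{5}$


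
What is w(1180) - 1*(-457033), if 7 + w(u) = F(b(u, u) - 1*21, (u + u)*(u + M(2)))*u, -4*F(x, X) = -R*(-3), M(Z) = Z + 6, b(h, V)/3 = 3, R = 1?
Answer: 456141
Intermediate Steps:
b(h, V) = 9 (b(h, V) = 3*3 = 9)
M(Z) = 6 + Z
F(x, X) = -3/4 (F(x, X) = -(-1*1)*(-3)/4 = -(-1)*(-3)/4 = -1/4*3 = -3/4)
w(u) = -7 - 3*u/4
w(1180) - 1*(-457033) = (-7 - 3/4*1180) - 1*(-457033) = (-7 - 885) + 457033 = -892 + 457033 = 456141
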